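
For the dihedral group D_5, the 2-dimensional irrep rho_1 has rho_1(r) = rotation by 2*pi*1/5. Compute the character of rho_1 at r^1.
chi_{rho_1}(r^1) = 2*cos(2*pi*1*1/5) = -1/2 + sqrt(5)/2

Justification: rho_1(r^1) is rotation by angle 2*pi*1*1/5, whose trace is 2*cos(2*pi*1*1/5) = -1/2 + sqrt(5)/2.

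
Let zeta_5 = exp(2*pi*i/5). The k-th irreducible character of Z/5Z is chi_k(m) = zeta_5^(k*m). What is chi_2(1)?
chi_2(1) = zeta_5^2 = exp(4*I*pi/5)

Explanation: chi_2(1) = zeta_5^(2*1) = zeta_5^2. Since zeta_5^5 = 1, this equals zeta_5^2 = exp(2*pi*i*2/5) = exp(4*I*pi/5).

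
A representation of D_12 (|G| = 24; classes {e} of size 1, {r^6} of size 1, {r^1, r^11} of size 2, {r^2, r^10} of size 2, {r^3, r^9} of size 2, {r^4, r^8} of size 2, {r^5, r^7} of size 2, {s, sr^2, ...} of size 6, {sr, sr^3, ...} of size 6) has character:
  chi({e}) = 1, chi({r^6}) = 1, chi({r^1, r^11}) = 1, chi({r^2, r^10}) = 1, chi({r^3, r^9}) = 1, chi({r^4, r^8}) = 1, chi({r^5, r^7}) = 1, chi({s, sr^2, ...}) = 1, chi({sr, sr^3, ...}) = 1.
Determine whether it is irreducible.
Irreducible: <chi, chi> = 1.

Argument: <chi, chi> = (1/|G|) sum_C |C| * |chi(C)|^2 = (1/24)[1*|1|^2 + 1*|1|^2 + 2*|1|^2 + 2*|1|^2 + 2*|1|^2 + 2*|1|^2 + 2*|1|^2 + 6*|1|^2 + 6*|1|^2]
  = (1/24)[(1) + (1) + (2) + (2) + (2) + (2) + (2) + (6) + (6)] = 24/24 = 1.
A character is irreducible iff <chi, chi> = 1, so this representation is irreducible.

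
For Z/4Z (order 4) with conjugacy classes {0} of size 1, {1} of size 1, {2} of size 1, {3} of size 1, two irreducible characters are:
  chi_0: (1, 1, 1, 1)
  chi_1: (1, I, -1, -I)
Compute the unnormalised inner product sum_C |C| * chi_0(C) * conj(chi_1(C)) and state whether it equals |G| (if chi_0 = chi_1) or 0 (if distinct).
Sum = 0; so <chi_0, chi_1> = 0 (distinct irreducibles are orthogonal).

Working: Compute term by term over conjugacy classes (|C| * chi_0(C) * conj(chi_1(C))):
  1*(1)*conj(1) + 1*(1)*conj(I) + 1*(1)*conj(-1) + 1*(1)*conj(-I)
  = (1) + (-I) + (-1) + (I)
  = 0.
(Exp terms are combined using exp(i*s)*conj(exp(i*t)) = exp(i*(s-t)), and sums of them are collapsed using the identity that for every m > 1 the m distinct m-th roots of unity sum to 0, e.g. 1 + exp(2*I*pi/3) + exp(-2*I*pi/3) = 0.)
Dividing by |G| = 4 gives 0/4 = 0, matching the row-orthogonality relation <chi_0, chi_1> = [chi_0 = chi_1].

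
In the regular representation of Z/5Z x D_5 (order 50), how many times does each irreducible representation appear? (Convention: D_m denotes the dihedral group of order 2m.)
Each irreducible V_i of dimension d_i appears with multiplicity d_i, i.e. rho_reg = (direct sum over all irreducibles V_i) d_i V_i. The irreducible dimensions for Z/5Z x D_5 are 1, 1, 1, 1, 1, 1, 1, 1, 1, 1, 2, 2, 2, 2, 2, 2, 2, 2, 2, 2: 10 irreducibles of dimension 1, each with multiplicity 1; 10 irreducibles of dimension 2, each with multiplicity 2. Total dimension 10*1*1 + 10*2*2 = 50 = |G|.

Details: General theorem: in the regular representation of a finite group G, each irreducible appears with multiplicity equal to its dimension. Check: dim(rho_reg) = sum d_i^2 = 1 + 1 + 1 + 1 + 1 + 1 + 1 + 1 + 1 + 1 + 4 + 4 + 4 + 4 + 4 + 4 + 4 + 4 + 4 + 4 = 50 = |G|.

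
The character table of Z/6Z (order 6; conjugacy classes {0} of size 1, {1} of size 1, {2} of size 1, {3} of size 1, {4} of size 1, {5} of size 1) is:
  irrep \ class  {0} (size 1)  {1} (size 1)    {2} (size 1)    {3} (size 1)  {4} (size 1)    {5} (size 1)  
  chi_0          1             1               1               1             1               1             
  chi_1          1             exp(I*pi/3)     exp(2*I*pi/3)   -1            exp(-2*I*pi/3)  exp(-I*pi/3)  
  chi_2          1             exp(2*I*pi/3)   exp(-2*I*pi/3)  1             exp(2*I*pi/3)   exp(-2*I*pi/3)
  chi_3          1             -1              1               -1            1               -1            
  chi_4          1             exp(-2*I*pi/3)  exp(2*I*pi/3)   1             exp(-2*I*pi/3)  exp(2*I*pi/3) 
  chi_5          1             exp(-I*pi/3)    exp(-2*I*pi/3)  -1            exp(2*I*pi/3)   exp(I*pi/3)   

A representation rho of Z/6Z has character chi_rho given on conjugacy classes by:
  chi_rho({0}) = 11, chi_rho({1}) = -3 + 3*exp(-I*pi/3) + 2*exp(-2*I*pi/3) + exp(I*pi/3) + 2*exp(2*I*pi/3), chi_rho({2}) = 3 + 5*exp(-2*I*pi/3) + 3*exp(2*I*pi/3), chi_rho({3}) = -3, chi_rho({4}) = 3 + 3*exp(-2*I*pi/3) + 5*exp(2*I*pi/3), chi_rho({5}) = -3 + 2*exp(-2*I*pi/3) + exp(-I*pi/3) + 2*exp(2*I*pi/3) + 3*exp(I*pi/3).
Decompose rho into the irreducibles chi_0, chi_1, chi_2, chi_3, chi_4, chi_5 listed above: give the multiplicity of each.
Multiplicities: chi_0: 0, chi_1: 1, chi_2: 2, chi_3: 3, chi_4: 2, chi_5: 3.

Use <chi_rho, chi> = (1/|G|) sum_C |C| * chi_rho(C) * conj(chi(C)) with |G| = 6 for each irreducible chi in the table:
  <chi_rho, chi_0> = (1/6)[1*(11)*conj(1) + 1*(-3 + 3*exp(-I*pi/3) + 2*exp(-2*I*pi/3) + exp(I*pi/3) + 2*exp(2*I*pi/3))*conj(1) + 1*(3 + 5*exp(-2*I*pi/3) + 3*exp(2*I*pi/3))*conj(1) + 1*(-3)*conj(1) + 1*(3 + 3*exp(-2*I*pi/3) + 5*exp(2*I*pi/3))*conj(1) + 1*(-3 + 2*exp(-2*I*pi/3) + exp(-I*pi/3) + 2*exp(2*I*pi/3) + 3*exp(I*pi/3))*conj(1)]
      = (1/6)[(11) + (-3 + 3*exp(-I*pi/3) + 2*exp(-2*I*pi/3) + exp(I*pi/3) + 2*exp(2*I*pi/3)) + (3 + 5*exp(-2*I*pi/3) + 3*exp(2*I*pi/3)) + (-3) + (3 + 3*exp(-2*I*pi/3) + 5*exp(2*I*pi/3)) + (-3 + 2*exp(-2*I*pi/3) + exp(-I*pi/3) + 2*exp(2*I*pi/3) + 3*exp(I*pi/3))] = 0/6 = 0
  <chi_rho, chi_1> = (1/6)[1*(11)*conj(1) + 1*(-3 + 3*exp(-I*pi/3) + 2*exp(-2*I*pi/3) + exp(I*pi/3) + 2*exp(2*I*pi/3))*conj(exp(I*pi/3)) + 1*(3 + 5*exp(-2*I*pi/3) + 3*exp(2*I*pi/3))*conj(exp(2*I*pi/3)) + 1*(-3)*conj(-1) + 1*(3 + 3*exp(-2*I*pi/3) + 5*exp(2*I*pi/3))*conj(exp(-2*I*pi/3)) + 1*(-3 + 2*exp(-2*I*pi/3) + exp(-I*pi/3) + 2*exp(2*I*pi/3) + 3*exp(I*pi/3))*conj(exp(-I*pi/3))]
      = (1/6)[(11) + (-1 + 3*exp(-2*I*pi/3) + 2*exp(I*pi/3) - 3*exp(-I*pi/3)) + (3 + 3*exp(-2*I*pi/3) + 5*exp(2*I*pi/3)) + (3) + (3 + 5*exp(-2*I*pi/3) + 3*exp(2*I*pi/3)) + (-1 - 3*exp(I*pi/3) + 2*exp(-I*pi/3) + 3*exp(2*I*pi/3))] = 6/6 = 1
  <chi_rho, chi_2> = (1/6)[1*(11)*conj(1) + 1*(-3 + 3*exp(-I*pi/3) + 2*exp(-2*I*pi/3) + exp(I*pi/3) + 2*exp(2*I*pi/3))*conj(exp(2*I*pi/3)) + 1*(3 + 5*exp(-2*I*pi/3) + 3*exp(2*I*pi/3))*conj(exp(-2*I*pi/3)) + 1*(-3)*conj(1) + 1*(3 + 3*exp(-2*I*pi/3) + 5*exp(2*I*pi/3))*conj(exp(2*I*pi/3)) + 1*(-3 + 2*exp(-2*I*pi/3) + exp(-I*pi/3) + 2*exp(2*I*pi/3) + 3*exp(I*pi/3))*conj(exp(-2*I*pi/3))]
      = (1/6)[(11) + (-1 + exp(-I*pi/3) + 2*exp(2*I*pi/3) - 3*exp(-2*I*pi/3)) + (2) + (-3) + (2) + (-1 - 3*exp(2*I*pi/3) + 2*exp(-2*I*pi/3) + exp(I*pi/3))] = 12/6 = 2
  <chi_rho, chi_3> = (1/6)[1*(11)*conj(1) + 1*(-3 + 3*exp(-I*pi/3) + 2*exp(-2*I*pi/3) + exp(I*pi/3) + 2*exp(2*I*pi/3))*conj(-1) + 1*(3 + 5*exp(-2*I*pi/3) + 3*exp(2*I*pi/3))*conj(1) + 1*(-3)*conj(-1) + 1*(3 + 3*exp(-2*I*pi/3) + 5*exp(2*I*pi/3))*conj(1) + 1*(-3 + 2*exp(-2*I*pi/3) + exp(-I*pi/3) + 2*exp(2*I*pi/3) + 3*exp(I*pi/3))*conj(-1)]
      = (1/6)[(11) + (3 - 2*exp(2*I*pi/3) - exp(I*pi/3) - 2*exp(-2*I*pi/3) - 3*exp(-I*pi/3)) + (3 + 5*exp(-2*I*pi/3) + 3*exp(2*I*pi/3)) + (3) + (3 + 3*exp(-2*I*pi/3) + 5*exp(2*I*pi/3)) + (3 - 3*exp(I*pi/3) - 2*exp(2*I*pi/3) - exp(-I*pi/3) - 2*exp(-2*I*pi/3))] = 18/6 = 3
  <chi_rho, chi_4> = (1/6)[1*(11)*conj(1) + 1*(-3 + 3*exp(-I*pi/3) + 2*exp(-2*I*pi/3) + exp(I*pi/3) + 2*exp(2*I*pi/3))*conj(exp(-2*I*pi/3)) + 1*(3 + 5*exp(-2*I*pi/3) + 3*exp(2*I*pi/3))*conj(exp(2*I*pi/3)) + 1*(-3)*conj(1) + 1*(3 + 3*exp(-2*I*pi/3) + 5*exp(2*I*pi/3))*conj(exp(-2*I*pi/3)) + 1*(-3 + 2*exp(-2*I*pi/3) + exp(-I*pi/3) + 2*exp(2*I*pi/3) + 3*exp(I*pi/3))*conj(exp(2*I*pi/3))]
      = (1/6)[(11) + (1 - 3*exp(2*I*pi/3) + 2*exp(-2*I*pi/3) + 3*exp(I*pi/3)) + (3 + 3*exp(-2*I*pi/3) + 5*exp(2*I*pi/3)) + (-3) + (3 + 5*exp(-2*I*pi/3) + 3*exp(2*I*pi/3)) + (1 + 3*exp(-I*pi/3) + 2*exp(2*I*pi/3) - 3*exp(-2*I*pi/3))] = 12/6 = 2
  <chi_rho, chi_5> = (1/6)[1*(11)*conj(1) + 1*(-3 + 3*exp(-I*pi/3) + 2*exp(-2*I*pi/3) + exp(I*pi/3) + 2*exp(2*I*pi/3))*conj(exp(-I*pi/3)) + 1*(3 + 5*exp(-2*I*pi/3) + 3*exp(2*I*pi/3))*conj(exp(-2*I*pi/3)) + 1*(-3)*conj(-1) + 1*(3 + 3*exp(-2*I*pi/3) + 5*exp(2*I*pi/3))*conj(exp(2*I*pi/3)) + 1*(-3 + 2*exp(-2*I*pi/3) + exp(-I*pi/3) + 2*exp(2*I*pi/3) + 3*exp(I*pi/3))*conj(exp(I*pi/3))]
      = (1/6)[(11) + (1 - 3*exp(I*pi/3) + 2*exp(-I*pi/3) + exp(2*I*pi/3)) + (2) + (3) + (2) + (1 + exp(-2*I*pi/3) + 2*exp(I*pi/3) - 3*exp(-I*pi/3))] = 18/6 = 3
(Exp terms are combined using exp(i*s)*conj(exp(i*t)) = exp(i*(s-t)), and sums of them are collapsed using the identity that for every m > 1 the m distinct m-th roots of unity sum to 0, e.g. 1 + exp(2*I*pi/3) + exp(-2*I*pi/3) = 0.)
Dimension check: dim(rho) = sum (mult * dim) = 0*1 + 1*1 + 2*1 + 3*1 + 2*1 + 3*1 = 11 = chi_rho(e) = 11.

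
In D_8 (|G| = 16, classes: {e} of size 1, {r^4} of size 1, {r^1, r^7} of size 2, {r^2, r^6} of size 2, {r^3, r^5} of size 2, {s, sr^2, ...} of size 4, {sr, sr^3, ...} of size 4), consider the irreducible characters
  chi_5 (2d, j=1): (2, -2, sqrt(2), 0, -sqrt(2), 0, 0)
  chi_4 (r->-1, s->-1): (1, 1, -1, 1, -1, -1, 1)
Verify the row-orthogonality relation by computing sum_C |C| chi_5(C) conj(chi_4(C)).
Sum = 0; so <chi_5, chi_4> = 0 (distinct irreducibles are orthogonal).

Details: Compute term by term over conjugacy classes (|C| * chi_5(C) * conj(chi_4(C))):
  1*(2)*conj(1) + 1*(-2)*conj(1) + 2*(sqrt(2))*conj(-1) + 2*(0)*conj(1) + 2*(-sqrt(2))*conj(-1) + 4*(0)*conj(-1) + 4*(0)*conj(1)
  = (2) + (-2) + (-2*sqrt(2)) + (0) + (2*sqrt(2)) + (0) + (0)
  = 0.
Dividing by |G| = 16 gives 0/16 = 0, matching the row-orthogonality relation <chi_5, chi_4> = [chi_5 = chi_4].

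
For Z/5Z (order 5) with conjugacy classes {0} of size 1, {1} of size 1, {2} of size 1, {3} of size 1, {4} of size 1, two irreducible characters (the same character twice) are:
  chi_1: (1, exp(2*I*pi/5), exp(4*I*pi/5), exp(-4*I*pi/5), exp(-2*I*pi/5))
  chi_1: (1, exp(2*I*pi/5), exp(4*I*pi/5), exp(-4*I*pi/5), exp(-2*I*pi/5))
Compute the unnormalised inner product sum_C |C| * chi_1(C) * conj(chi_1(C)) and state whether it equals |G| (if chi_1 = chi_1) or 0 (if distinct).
Sum = 5 = |G| = 5; so <chi_1, chi_1> = 1 (norm-1 confirms irreducibility).

Solution. Compute term by term over conjugacy classes (|C| * chi_1(C) * conj(chi_1(C))):
  1*(1)*conj(1) + 1*(exp(2*I*pi/5))*conj(exp(2*I*pi/5)) + 1*(exp(4*I*pi/5))*conj(exp(4*I*pi/5)) + 1*(exp(-4*I*pi/5))*conj(exp(-4*I*pi/5)) + 1*(exp(-2*I*pi/5))*conj(exp(-2*I*pi/5))
  = (1) + (1) + (1) + (1) + (1)
  = 5.
(Exp terms are combined using exp(i*s)*conj(exp(i*t)) = exp(i*(s-t)), and sums of them are collapsed using the identity that for every m > 1 the m distinct m-th roots of unity sum to 0, e.g. 1 + exp(2*I*pi/3) + exp(-2*I*pi/3) = 0.)
Dividing by |G| = 5 gives 5/5 = 1, matching the row-orthogonality relation <chi_1, chi_1> = [chi_1 = chi_1].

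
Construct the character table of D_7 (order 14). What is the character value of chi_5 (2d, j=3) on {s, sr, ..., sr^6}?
Conjugacy classes: {e} of size 1, {r^1, r^6} of size 2, {r^2, r^5} of size 2, {r^3, r^4} of size 2, {s, sr, ..., sr^6} of size 7.
Character table:
  irrep \ class              {e} (size 1)  {r^1, r^6} (size 2)  {r^2, r^5} (size 2)  {r^3, r^4} (size 2)  {s, sr, ..., sr^6} (size 7)
  chi_1 (triv)               1             1                    1                    1                    1                          
  chi_2 (sign: r->1, s->-1)  1             1                    1                    1                    -1                         
  chi_3 (2d, j=1)            2             2*cos(2*pi/7)        -2*cos(3*pi/7)       -2*cos(pi/7)         0                          
  chi_4 (2d, j=2)            2             -2*cos(3*pi/7)       -2*cos(pi/7)         2*cos(2*pi/7)        0                          
  chi_5 (2d, j=3)            2             -2*cos(pi/7)         2*cos(2*pi/7)        -2*cos(3*pi/7)       0                          

Spot check: chi_5 (2d, j=3) on {s, sr, ..., sr^6} = 0.

Explanation: D_7 has order 2*7 = 14 with 5 conjugacy classes, hence 5 irreducibles. Sum of squared dims 1 + 1 + 4 + 4 + 4 = 14 = |G|. Linear characters come from the abelianisation; the 2-dimensional irreps have character r^k -> 2*cos(2*pi*j*k/7), reflections -> 0.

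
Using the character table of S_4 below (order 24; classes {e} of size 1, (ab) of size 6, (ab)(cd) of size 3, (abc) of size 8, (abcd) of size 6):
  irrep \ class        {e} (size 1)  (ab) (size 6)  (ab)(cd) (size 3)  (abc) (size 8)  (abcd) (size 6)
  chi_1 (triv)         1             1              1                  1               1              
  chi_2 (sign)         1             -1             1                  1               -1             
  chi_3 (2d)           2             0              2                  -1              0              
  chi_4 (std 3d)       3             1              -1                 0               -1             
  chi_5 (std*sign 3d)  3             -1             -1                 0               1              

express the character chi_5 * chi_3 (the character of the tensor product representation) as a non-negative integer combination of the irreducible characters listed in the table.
chi_5 tensor chi_3 = chi_4 + chi_5 (all other irreducibles have multiplicity 0).

The character of a tensor product is the pointwise product (chi_5 * chi_3)(C) = chi_5(C) * chi_3(C):
  {e}: (3)*(2), (ab): (-1)*(0), (ab)(cd): (-1)*(2), (abc): (0)*(-1), (abcd): (1)*(0)
so (chi_5 * chi_3) takes values
  {e} -> 6, (ab) -> 0, (ab)(cd) -> -2, (abc) -> 0, (abcd) -> 0.
Now take the inner product of this character with each irreducible chi from the table, <chi_5*chi_3, chi> = (1/24) sum_C |C| (chi_5*chi_3)(C) conj(chi(C)):
  <chi_5*chi_3, chi_1> = (1/24)[1*(6)*conj(1) + 6*(0)*conj(1) + 3*(-2)*conj(1) + 8*(0)*conj(1) + 6*(0)*conj(1)]
      = (1/24)[(6) + (0) + (-6) + (0) + (0)] = 0/24 = 0
  <chi_5*chi_3, chi_2> = (1/24)[1*(6)*conj(1) + 6*(0)*conj(-1) + 3*(-2)*conj(1) + 8*(0)*conj(1) + 6*(0)*conj(-1)]
      = (1/24)[(6) + (0) + (-6) + (0) + (0)] = 0/24 = 0
  <chi_5*chi_3, chi_3> = (1/24)[1*(6)*conj(2) + 6*(0)*conj(0) + 3*(-2)*conj(2) + 8*(0)*conj(-1) + 6*(0)*conj(0)]
      = (1/24)[(12) + (0) + (-12) + (0) + (0)] = 0/24 = 0
  <chi_5*chi_3, chi_4> = (1/24)[1*(6)*conj(3) + 6*(0)*conj(1) + 3*(-2)*conj(-1) + 8*(0)*conj(0) + 6*(0)*conj(-1)]
      = (1/24)[(18) + (0) + (6) + (0) + (0)] = 24/24 = 1
  <chi_5*chi_3, chi_5> = (1/24)[1*(6)*conj(3) + 6*(0)*conj(-1) + 3*(-2)*conj(-1) + 8*(0)*conj(0) + 6*(0)*conj(1)]
      = (1/24)[(18) + (0) + (6) + (0) + (0)] = 24/24 = 1
Hence the multiplicities are chi_4: 1, chi_5: 1. Dimension check: dim(chi_5)*dim(chi_3) = 3*2 = 6 and sum (mult * dim) = 1*3 + 1*3 = 6.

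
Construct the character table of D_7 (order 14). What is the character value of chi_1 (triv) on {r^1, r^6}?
Conjugacy classes: {e} of size 1, {r^1, r^6} of size 2, {r^2, r^5} of size 2, {r^3, r^4} of size 2, {s, sr, ..., sr^6} of size 7.
Character table:
  irrep \ class              {e} (size 1)  {r^1, r^6} (size 2)  {r^2, r^5} (size 2)  {r^3, r^4} (size 2)  {s, sr, ..., sr^6} (size 7)
  chi_1 (triv)               1             1                    1                    1                    1                          
  chi_2 (sign: r->1, s->-1)  1             1                    1                    1                    -1                         
  chi_3 (2d, j=1)            2             2*cos(2*pi/7)        -2*cos(3*pi/7)       -2*cos(pi/7)         0                          
  chi_4 (2d, j=2)            2             -2*cos(3*pi/7)       -2*cos(pi/7)         2*cos(2*pi/7)        0                          
  chi_5 (2d, j=3)            2             -2*cos(pi/7)         2*cos(2*pi/7)        -2*cos(3*pi/7)       0                          

Spot check: chi_1 (triv) on {r^1, r^6} = 1.

Derivation: D_7 has order 2*7 = 14 with 5 conjugacy classes, hence 5 irreducibles. Sum of squared dims 1 + 1 + 4 + 4 + 4 = 14 = |G|. Linear characters come from the abelianisation; the 2-dimensional irreps have character r^k -> 2*cos(2*pi*j*k/7), reflections -> 0.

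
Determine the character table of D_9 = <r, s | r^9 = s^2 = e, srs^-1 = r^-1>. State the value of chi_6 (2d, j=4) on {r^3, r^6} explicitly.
Conjugacy classes: {e} of size 1, {r^1, r^8} of size 2, {r^2, r^7} of size 2, {r^3, r^6} of size 2, {r^4, r^5} of size 2, {s, sr, ..., sr^8} of size 9.
Character table:
  irrep \ class              {e} (size 1)  {r^1, r^8} (size 2)  {r^2, r^7} (size 2)  {r^3, r^6} (size 2)  {r^4, r^5} (size 2)  {s, sr, ..., sr^8} (size 9)
  chi_1 (triv)               1             1                    1                    1                    1                    1                          
  chi_2 (sign: r->1, s->-1)  1             1                    1                    1                    1                    -1                         
  chi_3 (2d, j=1)            2             2*cos(2*pi/9)        2*cos(4*pi/9)        -1                   -2*cos(pi/9)         0                          
  chi_4 (2d, j=2)            2             2*cos(4*pi/9)        -2*cos(pi/9)         -1                   2*cos(2*pi/9)        0                          
  chi_5 (2d, j=3)            2             -1                   -1                   2                    -1                   0                          
  chi_6 (2d, j=4)            2             -2*cos(pi/9)         2*cos(2*pi/9)        -1                   2*cos(4*pi/9)        0                          

Spot check: chi_6 (2d, j=4) on {r^3, r^6} = -1.

Details: D_9 has order 2*9 = 18 with 6 conjugacy classes, hence 6 irreducibles. Sum of squared dims 1 + 1 + 4 + 4 + 4 + 4 = 18 = |G|. Linear characters come from the abelianisation; the 2-dimensional irreps have character r^k -> 2*cos(2*pi*j*k/9), reflections -> 0.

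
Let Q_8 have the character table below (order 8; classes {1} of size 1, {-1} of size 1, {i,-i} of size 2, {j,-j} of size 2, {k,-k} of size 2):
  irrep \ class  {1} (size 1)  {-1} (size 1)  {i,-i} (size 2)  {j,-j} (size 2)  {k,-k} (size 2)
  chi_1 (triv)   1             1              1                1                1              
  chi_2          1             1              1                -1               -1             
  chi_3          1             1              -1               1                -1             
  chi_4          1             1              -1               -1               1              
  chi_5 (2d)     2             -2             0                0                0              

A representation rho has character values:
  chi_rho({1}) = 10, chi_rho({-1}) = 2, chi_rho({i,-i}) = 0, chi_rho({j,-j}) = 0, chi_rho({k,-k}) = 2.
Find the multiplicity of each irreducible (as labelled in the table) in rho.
Multiplicities: chi_1: 2, chi_2: 1, chi_3: 1, chi_4: 2, chi_5: 2.

Argument: Use <chi_rho, chi> = (1/|G|) sum_C |C| * chi_rho(C) * conj(chi(C)) with |G| = 8 for each irreducible chi in the table:
  <chi_rho, chi_1> = (1/8)[1*(10)*conj(1) + 1*(2)*conj(1) + 2*(0)*conj(1) + 2*(0)*conj(1) + 2*(2)*conj(1)]
      = (1/8)[(10) + (2) + (0) + (0) + (4)] = 16/8 = 2
  <chi_rho, chi_2> = (1/8)[1*(10)*conj(1) + 1*(2)*conj(1) + 2*(0)*conj(1) + 2*(0)*conj(-1) + 2*(2)*conj(-1)]
      = (1/8)[(10) + (2) + (0) + (0) + (-4)] = 8/8 = 1
  <chi_rho, chi_3> = (1/8)[1*(10)*conj(1) + 1*(2)*conj(1) + 2*(0)*conj(-1) + 2*(0)*conj(1) + 2*(2)*conj(-1)]
      = (1/8)[(10) + (2) + (0) + (0) + (-4)] = 8/8 = 1
  <chi_rho, chi_4> = (1/8)[1*(10)*conj(1) + 1*(2)*conj(1) + 2*(0)*conj(-1) + 2*(0)*conj(-1) + 2*(2)*conj(1)]
      = (1/8)[(10) + (2) + (0) + (0) + (4)] = 16/8 = 2
  <chi_rho, chi_5> = (1/8)[1*(10)*conj(2) + 1*(2)*conj(-2) + 2*(0)*conj(0) + 2*(0)*conj(0) + 2*(2)*conj(0)]
      = (1/8)[(20) + (-4) + (0) + (0) + (0)] = 16/8 = 2
Dimension check: dim(rho) = sum (mult * dim) = 2*1 + 1*1 + 1*1 + 2*1 + 2*2 = 10 = chi_rho(e) = 10.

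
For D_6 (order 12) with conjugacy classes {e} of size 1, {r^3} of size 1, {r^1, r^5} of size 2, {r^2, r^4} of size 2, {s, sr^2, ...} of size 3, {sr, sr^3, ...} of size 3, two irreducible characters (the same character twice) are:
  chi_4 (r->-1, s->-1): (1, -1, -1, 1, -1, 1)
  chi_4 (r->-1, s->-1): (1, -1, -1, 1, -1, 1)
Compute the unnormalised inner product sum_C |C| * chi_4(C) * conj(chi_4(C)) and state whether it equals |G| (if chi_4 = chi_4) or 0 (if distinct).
Sum = 12 = |G| = 12; so <chi_4, chi_4> = 1 (norm-1 confirms irreducibility).

Explanation: Compute term by term over conjugacy classes (|C| * chi_4(C) * conj(chi_4(C))):
  1*(1)*conj(1) + 1*(-1)*conj(-1) + 2*(-1)*conj(-1) + 2*(1)*conj(1) + 3*(-1)*conj(-1) + 3*(1)*conj(1)
  = (1) + (1) + (2) + (2) + (3) + (3)
  = 12.
Dividing by |G| = 12 gives 12/12 = 1, matching the row-orthogonality relation <chi_4, chi_4> = [chi_4 = chi_4].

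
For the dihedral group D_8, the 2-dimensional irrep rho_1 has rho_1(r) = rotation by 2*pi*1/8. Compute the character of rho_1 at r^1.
chi_{rho_1}(r^1) = 2*cos(2*pi*1*1/8) = sqrt(2)

Working: rho_1(r^1) is rotation by angle 2*pi*1*1/8, whose trace is 2*cos(2*pi*1*1/8) = sqrt(2).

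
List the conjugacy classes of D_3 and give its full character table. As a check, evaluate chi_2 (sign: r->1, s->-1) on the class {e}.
Conjugacy classes: {e} of size 1, {r^1, r^2} of size 2, {s, sr, ..., sr^2} of size 3.
Character table:
  irrep \ class              {e} (size 1)  {r^1, r^2} (size 2)  {s, sr, ..., sr^2} (size 3)
  chi_1 (triv)               1             1                    1                          
  chi_2 (sign: r->1, s->-1)  1             1                    -1                         
  chi_3 (2d, j=1)            2             -1                   0                          

Spot check: chi_2 (sign: r->1, s->-1) on {e} = 1.

Reasoning: D_3 has order 2*3 = 6 with 3 conjugacy classes, hence 3 irreducibles. Sum of squared dims 1 + 1 + 4 = 6 = |G|. Linear characters come from the abelianisation; the 2-dimensional irreps have character r^k -> 2*cos(2*pi*j*k/3), reflections -> 0.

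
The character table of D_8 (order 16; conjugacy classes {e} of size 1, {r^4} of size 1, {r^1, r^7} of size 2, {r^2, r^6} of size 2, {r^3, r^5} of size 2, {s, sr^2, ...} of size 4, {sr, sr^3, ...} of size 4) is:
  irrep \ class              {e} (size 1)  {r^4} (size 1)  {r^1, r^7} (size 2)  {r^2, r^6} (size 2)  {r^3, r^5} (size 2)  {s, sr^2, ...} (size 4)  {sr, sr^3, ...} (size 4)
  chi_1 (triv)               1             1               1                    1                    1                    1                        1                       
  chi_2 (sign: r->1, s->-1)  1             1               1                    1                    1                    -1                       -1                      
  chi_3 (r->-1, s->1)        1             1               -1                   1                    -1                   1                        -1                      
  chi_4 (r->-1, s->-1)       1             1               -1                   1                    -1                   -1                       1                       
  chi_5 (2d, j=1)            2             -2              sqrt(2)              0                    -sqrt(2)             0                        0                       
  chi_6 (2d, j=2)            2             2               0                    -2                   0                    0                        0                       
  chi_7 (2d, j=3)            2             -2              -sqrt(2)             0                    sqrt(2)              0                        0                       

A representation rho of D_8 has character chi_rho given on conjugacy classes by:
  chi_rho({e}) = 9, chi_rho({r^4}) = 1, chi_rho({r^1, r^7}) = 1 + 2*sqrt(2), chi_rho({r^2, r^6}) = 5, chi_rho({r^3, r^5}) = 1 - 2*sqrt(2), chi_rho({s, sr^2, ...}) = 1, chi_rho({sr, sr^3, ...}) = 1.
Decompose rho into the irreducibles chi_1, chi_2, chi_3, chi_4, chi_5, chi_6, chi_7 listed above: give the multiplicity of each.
Multiplicities: chi_1: 2, chi_2: 1, chi_3: 1, chi_4: 1, chi_5: 2, chi_6: 0, chi_7: 0.

Solution. Use <chi_rho, chi> = (1/|G|) sum_C |C| * chi_rho(C) * conj(chi(C)) with |G| = 16 for each irreducible chi in the table:
  <chi_rho, chi_1> = (1/16)[1*(9)*conj(1) + 1*(1)*conj(1) + 2*(1 + 2*sqrt(2))*conj(1) + 2*(5)*conj(1) + 2*(1 - 2*sqrt(2))*conj(1) + 4*(1)*conj(1) + 4*(1)*conj(1)]
      = (1/16)[(9) + (1) + (2 + 4*sqrt(2)) + (10) + (2 - 4*sqrt(2)) + (4) + (4)] = 32/16 = 2
  <chi_rho, chi_2> = (1/16)[1*(9)*conj(1) + 1*(1)*conj(1) + 2*(1 + 2*sqrt(2))*conj(1) + 2*(5)*conj(1) + 2*(1 - 2*sqrt(2))*conj(1) + 4*(1)*conj(-1) + 4*(1)*conj(-1)]
      = (1/16)[(9) + (1) + (2 + 4*sqrt(2)) + (10) + (2 - 4*sqrt(2)) + (-4) + (-4)] = 16/16 = 1
  <chi_rho, chi_3> = (1/16)[1*(9)*conj(1) + 1*(1)*conj(1) + 2*(1 + 2*sqrt(2))*conj(-1) + 2*(5)*conj(1) + 2*(1 - 2*sqrt(2))*conj(-1) + 4*(1)*conj(1) + 4*(1)*conj(-1)]
      = (1/16)[(9) + (1) + (-4*sqrt(2) - 2) + (10) + (-2 + 4*sqrt(2)) + (4) + (-4)] = 16/16 = 1
  <chi_rho, chi_4> = (1/16)[1*(9)*conj(1) + 1*(1)*conj(1) + 2*(1 + 2*sqrt(2))*conj(-1) + 2*(5)*conj(1) + 2*(1 - 2*sqrt(2))*conj(-1) + 4*(1)*conj(-1) + 4*(1)*conj(1)]
      = (1/16)[(9) + (1) + (-4*sqrt(2) - 2) + (10) + (-2 + 4*sqrt(2)) + (-4) + (4)] = 16/16 = 1
  <chi_rho, chi_5> = (1/16)[1*(9)*conj(2) + 1*(1)*conj(-2) + 2*(1 + 2*sqrt(2))*conj(sqrt(2)) + 2*(5)*conj(0) + 2*(1 - 2*sqrt(2))*conj(-sqrt(2)) + 4*(1)*conj(0) + 4*(1)*conj(0)]
      = (1/16)[(18) + (-2) + (2*sqrt(2) + 8) + (0) + (8 - 2*sqrt(2)) + (0) + (0)] = 32/16 = 2
  <chi_rho, chi_6> = (1/16)[1*(9)*conj(2) + 1*(1)*conj(2) + 2*(1 + 2*sqrt(2))*conj(0) + 2*(5)*conj(-2) + 2*(1 - 2*sqrt(2))*conj(0) + 4*(1)*conj(0) + 4*(1)*conj(0)]
      = (1/16)[(18) + (2) + (0) + (-20) + (0) + (0) + (0)] = 0/16 = 0
  <chi_rho, chi_7> = (1/16)[1*(9)*conj(2) + 1*(1)*conj(-2) + 2*(1 + 2*sqrt(2))*conj(-sqrt(2)) + 2*(5)*conj(0) + 2*(1 - 2*sqrt(2))*conj(sqrt(2)) + 4*(1)*conj(0) + 4*(1)*conj(0)]
      = (1/16)[(18) + (-2) + (-8 - 2*sqrt(2)) + (0) + (-8 + 2*sqrt(2)) + (0) + (0)] = 0/16 = 0
Dimension check: dim(rho) = sum (mult * dim) = 2*1 + 1*1 + 1*1 + 1*1 + 2*2 + 0*2 + 0*2 = 9 = chi_rho(e) = 9.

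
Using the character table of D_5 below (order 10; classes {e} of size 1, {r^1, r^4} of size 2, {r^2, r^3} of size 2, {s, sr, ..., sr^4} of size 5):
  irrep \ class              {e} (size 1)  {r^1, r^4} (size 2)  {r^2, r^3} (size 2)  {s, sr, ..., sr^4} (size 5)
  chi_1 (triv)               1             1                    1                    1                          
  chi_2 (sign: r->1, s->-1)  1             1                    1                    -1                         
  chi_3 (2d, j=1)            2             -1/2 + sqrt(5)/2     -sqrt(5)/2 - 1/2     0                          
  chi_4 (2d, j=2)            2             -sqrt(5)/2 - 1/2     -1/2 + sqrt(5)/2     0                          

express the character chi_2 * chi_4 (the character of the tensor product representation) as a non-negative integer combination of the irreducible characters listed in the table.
chi_2 tensor chi_4 = chi_4 (all other irreducibles have multiplicity 0).

Justification: The character of a tensor product is the pointwise product (chi_2 * chi_4)(C) = chi_2(C) * chi_4(C):
  {e}: (1)*(2), {r^1, r^4}: (1)*(-sqrt(5)/2 - 1/2), {r^2, r^3}: (1)*(-1/2 + sqrt(5)/2), {s, sr, ..., sr^4}: (-1)*(0)
so (chi_2 * chi_4) takes values
  {e} -> 2, {r^1, r^4} -> -sqrt(5)/2 - 1/2, {r^2, r^3} -> -1/2 + sqrt(5)/2, {s, sr, ..., sr^4} -> 0.
Now take the inner product of this character with each irreducible chi from the table, <chi_2*chi_4, chi> = (1/10) sum_C |C| (chi_2*chi_4)(C) conj(chi(C)):
  <chi_2*chi_4, chi_1> = (1/10)[1*(2)*conj(1) + 2*(-sqrt(5)/2 - 1/2)*conj(1) + 2*(-1/2 + sqrt(5)/2)*conj(1) + 5*(0)*conj(1)]
      = (1/10)[(2) + (-sqrt(5) - 1) + (-1 + sqrt(5)) + (0)] = 0/10 = 0
  <chi_2*chi_4, chi_2> = (1/10)[1*(2)*conj(1) + 2*(-sqrt(5)/2 - 1/2)*conj(1) + 2*(-1/2 + sqrt(5)/2)*conj(1) + 5*(0)*conj(-1)]
      = (1/10)[(2) + (-sqrt(5) - 1) + (-1 + sqrt(5)) + (0)] = 0/10 = 0
  <chi_2*chi_4, chi_3> = (1/10)[1*(2)*conj(2) + 2*(-sqrt(5)/2 - 1/2)*conj(-1/2 + sqrt(5)/2) + 2*(-1/2 + sqrt(5)/2)*conj(-sqrt(5)/2 - 1/2) + 5*(0)*conj(0)]
      = (1/10)[(4) + (-2) + (-2) + (0)] = 0/10 = 0
  <chi_2*chi_4, chi_4> = (1/10)[1*(2)*conj(2) + 2*(-sqrt(5)/2 - 1/2)*conj(-sqrt(5)/2 - 1/2) + 2*(-1/2 + sqrt(5)/2)*conj(-1/2 + sqrt(5)/2) + 5*(0)*conj(0)]
      = (1/10)[(4) + (sqrt(5) + 3) + (3 - sqrt(5)) + (0)] = 10/10 = 1
Hence the multiplicities are chi_4: 1. Dimension check: dim(chi_2)*dim(chi_4) = 1*2 = 2 and sum (mult * dim) = 1*2 = 2.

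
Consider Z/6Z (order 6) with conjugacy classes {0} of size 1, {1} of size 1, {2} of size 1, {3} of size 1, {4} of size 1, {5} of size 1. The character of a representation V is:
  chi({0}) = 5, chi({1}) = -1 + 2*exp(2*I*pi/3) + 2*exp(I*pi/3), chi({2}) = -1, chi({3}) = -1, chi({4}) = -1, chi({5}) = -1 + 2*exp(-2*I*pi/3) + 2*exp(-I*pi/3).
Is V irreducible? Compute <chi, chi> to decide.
Not irreducible (reducible): <chi, chi> = 9 > 1.

<chi, chi> = (1/|G|) sum_C |C| * |chi(C)|^2 = (1/6)[1*|5|^2 + 1*|-1 + 2*exp(2*I*pi/3) + 2*exp(I*pi/3)|^2 + 1*|-1|^2 + 1*|-1|^2 + 1*|-1|^2 + 1*|-1 + 2*exp(-2*I*pi/3) + 2*exp(-I*pi/3)|^2]
  = (1/6)[(25) + (13) + (1) + (1) + (1) + (13)] = 54/6 = 9.
(Exp terms are combined using exp(i*s)*conj(exp(i*t)) = exp(i*(s-t)), and sums of them are collapsed using the identity that for every m > 1 the m distinct m-th roots of unity sum to 0, e.g. 1 + exp(2*I*pi/3) + exp(-2*I*pi/3) = 0.)
A character is irreducible iff <chi, chi> = 1, so this representation is reducible.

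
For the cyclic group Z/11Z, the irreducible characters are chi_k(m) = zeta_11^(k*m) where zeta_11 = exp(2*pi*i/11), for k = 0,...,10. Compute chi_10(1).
chi_10(1) = zeta_11^10 = exp(-2*I*pi/11)

chi_10(1) = zeta_11^(10*1) = zeta_11^10. Since zeta_11^11 = 1, this equals zeta_11^10 = exp(2*pi*i*10/11) = exp(-2*I*pi/11).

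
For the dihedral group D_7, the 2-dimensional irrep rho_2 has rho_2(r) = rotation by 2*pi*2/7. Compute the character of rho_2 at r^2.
chi_{rho_2}(r^2) = 2*cos(2*pi*2*2/7) = -2*cos(pi/7)

Proof sketch: rho_2(r^2) is rotation by angle 2*pi*2*2/7, whose trace is 2*cos(2*pi*2*2/7) = -2*cos(pi/7).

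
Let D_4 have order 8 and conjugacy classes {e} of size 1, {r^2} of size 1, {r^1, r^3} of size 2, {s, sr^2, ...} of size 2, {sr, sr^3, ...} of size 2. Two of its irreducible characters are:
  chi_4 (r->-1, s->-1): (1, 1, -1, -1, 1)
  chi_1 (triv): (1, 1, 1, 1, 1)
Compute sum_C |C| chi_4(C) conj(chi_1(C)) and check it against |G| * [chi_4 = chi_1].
Sum = 0; so <chi_4, chi_1> = 0 (distinct irreducibles are orthogonal).

Compute term by term over conjugacy classes (|C| * chi_4(C) * conj(chi_1(C))):
  1*(1)*conj(1) + 1*(1)*conj(1) + 2*(-1)*conj(1) + 2*(-1)*conj(1) + 2*(1)*conj(1)
  = (1) + (1) + (-2) + (-2) + (2)
  = 0.
Dividing by |G| = 8 gives 0/8 = 0, matching the row-orthogonality relation <chi_4, chi_1> = [chi_4 = chi_1].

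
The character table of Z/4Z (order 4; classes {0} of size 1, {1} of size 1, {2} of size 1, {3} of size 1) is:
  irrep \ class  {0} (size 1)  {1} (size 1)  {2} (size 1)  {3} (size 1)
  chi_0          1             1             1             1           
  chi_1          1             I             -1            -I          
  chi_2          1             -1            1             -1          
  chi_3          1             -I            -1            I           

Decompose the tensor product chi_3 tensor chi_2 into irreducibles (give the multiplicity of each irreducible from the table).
chi_3 tensor chi_2 = chi_1 (all other irreducibles have multiplicity 0).

Why: The character of a tensor product is the pointwise product (chi_3 * chi_2)(C) = chi_3(C) * chi_2(C):
  {0}: (1)*(1), {1}: (-I)*(-1), {2}: (-1)*(1), {3}: (I)*(-1)
so (chi_3 * chi_2) takes values
  {0} -> 1, {1} -> I, {2} -> -1, {3} -> -I.
Now take the inner product of this character with each irreducible chi from the table, <chi_3*chi_2, chi> = (1/4) sum_C |C| (chi_3*chi_2)(C) conj(chi(C)):
  <chi_3*chi_2, chi_0> = (1/4)[1*(1)*conj(1) + 1*(I)*conj(1) + 1*(-1)*conj(1) + 1*(-I)*conj(1)]
      = (1/4)[(1) + (I) + (-1) + (-I)] = 0/4 = 0
  <chi_3*chi_2, chi_1> = (1/4)[1*(1)*conj(1) + 1*(I)*conj(I) + 1*(-1)*conj(-1) + 1*(-I)*conj(-I)]
      = (1/4)[(1) + (1) + (1) + (1)] = 4/4 = 1
  <chi_3*chi_2, chi_2> = (1/4)[1*(1)*conj(1) + 1*(I)*conj(-1) + 1*(-1)*conj(1) + 1*(-I)*conj(-1)]
      = (1/4)[(1) + (-I) + (-1) + (I)] = 0/4 = 0
  <chi_3*chi_2, chi_3> = (1/4)[1*(1)*conj(1) + 1*(I)*conj(-I) + 1*(-1)*conj(-1) + 1*(-I)*conj(I)]
      = (1/4)[(1) + (-1) + (1) + (-1)] = 0/4 = 0
(Exp terms are combined using exp(i*s)*conj(exp(i*t)) = exp(i*(s-t)), and sums of them are collapsed using the identity that for every m > 1 the m distinct m-th roots of unity sum to 0, e.g. 1 + exp(2*I*pi/3) + exp(-2*I*pi/3) = 0.)
Hence the multiplicities are chi_1: 1. Dimension check: dim(chi_3)*dim(chi_2) = 1*1 = 1 and sum (mult * dim) = 1*1 = 1.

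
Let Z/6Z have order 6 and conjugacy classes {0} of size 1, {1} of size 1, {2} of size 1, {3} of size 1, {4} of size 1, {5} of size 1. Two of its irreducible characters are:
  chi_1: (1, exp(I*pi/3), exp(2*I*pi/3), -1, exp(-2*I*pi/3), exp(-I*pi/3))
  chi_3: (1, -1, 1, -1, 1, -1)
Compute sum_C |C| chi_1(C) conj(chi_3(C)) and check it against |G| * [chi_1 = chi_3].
Sum = 0; so <chi_1, chi_3> = 0 (distinct irreducibles are orthogonal).

Justification: Compute term by term over conjugacy classes (|C| * chi_1(C) * conj(chi_3(C))):
  1*(1)*conj(1) + 1*(exp(I*pi/3))*conj(-1) + 1*(exp(2*I*pi/3))*conj(1) + 1*(-1)*conj(-1) + 1*(exp(-2*I*pi/3))*conj(1) + 1*(exp(-I*pi/3))*conj(-1)
  = (1) + (-exp(I*pi/3)) + (exp(2*I*pi/3)) + (1) + (exp(-2*I*pi/3)) + (-exp(-I*pi/3))
  = 0.
(Exp terms are combined using exp(i*s)*conj(exp(i*t)) = exp(i*(s-t)), and sums of them are collapsed using the identity that for every m > 1 the m distinct m-th roots of unity sum to 0, e.g. 1 + exp(2*I*pi/3) + exp(-2*I*pi/3) = 0.)
Dividing by |G| = 6 gives 0/6 = 0, matching the row-orthogonality relation <chi_1, chi_3> = [chi_1 = chi_3].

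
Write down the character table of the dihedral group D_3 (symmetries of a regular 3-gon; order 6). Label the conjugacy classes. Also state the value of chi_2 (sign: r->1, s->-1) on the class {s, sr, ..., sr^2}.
Conjugacy classes: {e} of size 1, {r^1, r^2} of size 2, {s, sr, ..., sr^2} of size 3.
Character table:
  irrep \ class              {e} (size 1)  {r^1, r^2} (size 2)  {s, sr, ..., sr^2} (size 3)
  chi_1 (triv)               1             1                    1                          
  chi_2 (sign: r->1, s->-1)  1             1                    -1                         
  chi_3 (2d, j=1)            2             -1                   0                          

Spot check: chi_2 (sign: r->1, s->-1) on {s, sr, ..., sr^2} = -1.

Argument: D_3 has order 2*3 = 6 with 3 conjugacy classes, hence 3 irreducibles. Sum of squared dims 1 + 1 + 4 = 6 = |G|. Linear characters come from the abelianisation; the 2-dimensional irreps have character r^k -> 2*cos(2*pi*j*k/3), reflections -> 0.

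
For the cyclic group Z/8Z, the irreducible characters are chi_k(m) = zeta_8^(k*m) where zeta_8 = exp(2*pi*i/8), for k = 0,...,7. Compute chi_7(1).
chi_7(1) = zeta_8^7 = exp(-I*pi/4)

Why: chi_7(1) = zeta_8^(7*1) = zeta_8^7. Since zeta_8^8 = 1, this equals zeta_8^7 = exp(2*pi*i*7/8) = exp(-I*pi/4).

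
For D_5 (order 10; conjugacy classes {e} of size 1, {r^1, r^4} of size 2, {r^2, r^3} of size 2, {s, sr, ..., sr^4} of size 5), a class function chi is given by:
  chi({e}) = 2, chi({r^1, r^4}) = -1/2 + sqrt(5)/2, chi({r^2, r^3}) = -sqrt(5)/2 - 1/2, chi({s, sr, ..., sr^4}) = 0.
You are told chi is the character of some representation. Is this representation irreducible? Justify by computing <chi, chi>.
Irreducible: <chi, chi> = 1.

Working: <chi, chi> = (1/|G|) sum_C |C| * |chi(C)|^2 = (1/10)[1*|2|^2 + 2*|-1/2 + sqrt(5)/2|^2 + 2*|-sqrt(5)/2 - 1/2|^2 + 5*|0|^2]
  = (1/10)[(4) + (3 - sqrt(5)) + (sqrt(5) + 3) + (0)] = 10/10 = 1.
A character is irreducible iff <chi, chi> = 1, so this representation is irreducible.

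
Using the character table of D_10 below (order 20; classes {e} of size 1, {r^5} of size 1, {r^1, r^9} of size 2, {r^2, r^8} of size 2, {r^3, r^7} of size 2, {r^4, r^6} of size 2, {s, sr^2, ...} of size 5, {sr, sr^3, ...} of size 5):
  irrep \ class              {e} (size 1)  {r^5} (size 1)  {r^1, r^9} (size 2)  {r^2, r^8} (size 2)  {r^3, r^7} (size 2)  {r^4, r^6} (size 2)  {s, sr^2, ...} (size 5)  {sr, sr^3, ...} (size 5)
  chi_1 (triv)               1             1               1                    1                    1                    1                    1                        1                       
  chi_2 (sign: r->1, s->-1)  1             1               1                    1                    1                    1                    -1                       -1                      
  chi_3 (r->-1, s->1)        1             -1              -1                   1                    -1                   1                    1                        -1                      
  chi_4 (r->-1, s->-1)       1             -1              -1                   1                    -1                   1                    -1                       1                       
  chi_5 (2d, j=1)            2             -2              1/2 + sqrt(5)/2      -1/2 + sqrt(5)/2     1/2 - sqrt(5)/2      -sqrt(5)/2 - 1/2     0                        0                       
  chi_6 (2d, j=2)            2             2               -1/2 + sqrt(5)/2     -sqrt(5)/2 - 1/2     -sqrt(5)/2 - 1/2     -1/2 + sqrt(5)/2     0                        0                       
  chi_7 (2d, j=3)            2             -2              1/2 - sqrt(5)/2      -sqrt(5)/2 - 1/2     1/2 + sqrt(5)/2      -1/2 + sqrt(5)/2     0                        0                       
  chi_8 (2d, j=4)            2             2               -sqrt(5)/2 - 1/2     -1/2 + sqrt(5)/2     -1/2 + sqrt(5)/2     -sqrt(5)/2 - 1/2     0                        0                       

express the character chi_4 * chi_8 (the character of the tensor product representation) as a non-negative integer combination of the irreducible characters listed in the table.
chi_4 tensor chi_8 = chi_5 (all other irreducibles have multiplicity 0).

Argument: The character of a tensor product is the pointwise product (chi_4 * chi_8)(C) = chi_4(C) * chi_8(C):
  {e}: (1)*(2), {r^5}: (-1)*(2), {r^1, r^9}: (-1)*(-sqrt(5)/2 - 1/2), {r^2, r^8}: (1)*(-1/2 + sqrt(5)/2), {r^3, r^7}: (-1)*(-1/2 + sqrt(5)/2), {r^4, r^6}: (1)*(-sqrt(5)/2 - 1/2), {s, sr^2, ...}: (-1)*(0), {sr, sr^3, ...}: (1)*(0)
so (chi_4 * chi_8) takes values
  {e} -> 2, {r^5} -> -2, {r^1, r^9} -> 1/2 + sqrt(5)/2, {r^2, r^8} -> -1/2 + sqrt(5)/2, {r^3, r^7} -> 1/2 - sqrt(5)/2, {r^4, r^6} -> -sqrt(5)/2 - 1/2, {s, sr^2, ...} -> 0, {sr, sr^3, ...} -> 0.
Now take the inner product of this character with each irreducible chi from the table, <chi_4*chi_8, chi> = (1/20) sum_C |C| (chi_4*chi_8)(C) conj(chi(C)):
  <chi_4*chi_8, chi_1> = (1/20)[1*(2)*conj(1) + 1*(-2)*conj(1) + 2*(1/2 + sqrt(5)/2)*conj(1) + 2*(-1/2 + sqrt(5)/2)*conj(1) + 2*(1/2 - sqrt(5)/2)*conj(1) + 2*(-sqrt(5)/2 - 1/2)*conj(1) + 5*(0)*conj(1) + 5*(0)*conj(1)]
      = (1/20)[(2) + (-2) + (1 + sqrt(5)) + (-1 + sqrt(5)) + (1 - sqrt(5)) + (-sqrt(5) - 1) + (0) + (0)] = 0/20 = 0
  <chi_4*chi_8, chi_2> = (1/20)[1*(2)*conj(1) + 1*(-2)*conj(1) + 2*(1/2 + sqrt(5)/2)*conj(1) + 2*(-1/2 + sqrt(5)/2)*conj(1) + 2*(1/2 - sqrt(5)/2)*conj(1) + 2*(-sqrt(5)/2 - 1/2)*conj(1) + 5*(0)*conj(-1) + 5*(0)*conj(-1)]
      = (1/20)[(2) + (-2) + (1 + sqrt(5)) + (-1 + sqrt(5)) + (1 - sqrt(5)) + (-sqrt(5) - 1) + (0) + (0)] = 0/20 = 0
  <chi_4*chi_8, chi_3> = (1/20)[1*(2)*conj(1) + 1*(-2)*conj(-1) + 2*(1/2 + sqrt(5)/2)*conj(-1) + 2*(-1/2 + sqrt(5)/2)*conj(1) + 2*(1/2 - sqrt(5)/2)*conj(-1) + 2*(-sqrt(5)/2 - 1/2)*conj(1) + 5*(0)*conj(1) + 5*(0)*conj(-1)]
      = (1/20)[(2) + (2) + (-sqrt(5) - 1) + (-1 + sqrt(5)) + (-1 + sqrt(5)) + (-sqrt(5) - 1) + (0) + (0)] = 0/20 = 0
  <chi_4*chi_8, chi_4> = (1/20)[1*(2)*conj(1) + 1*(-2)*conj(-1) + 2*(1/2 + sqrt(5)/2)*conj(-1) + 2*(-1/2 + sqrt(5)/2)*conj(1) + 2*(1/2 - sqrt(5)/2)*conj(-1) + 2*(-sqrt(5)/2 - 1/2)*conj(1) + 5*(0)*conj(-1) + 5*(0)*conj(1)]
      = (1/20)[(2) + (2) + (-sqrt(5) - 1) + (-1 + sqrt(5)) + (-1 + sqrt(5)) + (-sqrt(5) - 1) + (0) + (0)] = 0/20 = 0
  <chi_4*chi_8, chi_5> = (1/20)[1*(2)*conj(2) + 1*(-2)*conj(-2) + 2*(1/2 + sqrt(5)/2)*conj(1/2 + sqrt(5)/2) + 2*(-1/2 + sqrt(5)/2)*conj(-1/2 + sqrt(5)/2) + 2*(1/2 - sqrt(5)/2)*conj(1/2 - sqrt(5)/2) + 2*(-sqrt(5)/2 - 1/2)*conj(-sqrt(5)/2 - 1/2) + 5*(0)*conj(0) + 5*(0)*conj(0)]
      = (1/20)[(4) + (4) + (sqrt(5) + 3) + (3 - sqrt(5)) + (3 - sqrt(5)) + (sqrt(5) + 3) + (0) + (0)] = 20/20 = 1
  <chi_4*chi_8, chi_6> = (1/20)[1*(2)*conj(2) + 1*(-2)*conj(2) + 2*(1/2 + sqrt(5)/2)*conj(-1/2 + sqrt(5)/2) + 2*(-1/2 + sqrt(5)/2)*conj(-sqrt(5)/2 - 1/2) + 2*(1/2 - sqrt(5)/2)*conj(-sqrt(5)/2 - 1/2) + 2*(-sqrt(5)/2 - 1/2)*conj(-1/2 + sqrt(5)/2) + 5*(0)*conj(0) + 5*(0)*conj(0)]
      = (1/20)[(4) + (-4) + (2) + (-2) + (2) + (-2) + (0) + (0)] = 0/20 = 0
  <chi_4*chi_8, chi_7> = (1/20)[1*(2)*conj(2) + 1*(-2)*conj(-2) + 2*(1/2 + sqrt(5)/2)*conj(1/2 - sqrt(5)/2) + 2*(-1/2 + sqrt(5)/2)*conj(-sqrt(5)/2 - 1/2) + 2*(1/2 - sqrt(5)/2)*conj(1/2 + sqrt(5)/2) + 2*(-sqrt(5)/2 - 1/2)*conj(-1/2 + sqrt(5)/2) + 5*(0)*conj(0) + 5*(0)*conj(0)]
      = (1/20)[(4) + (4) + (-2) + (-2) + (-2) + (-2) + (0) + (0)] = 0/20 = 0
  <chi_4*chi_8, chi_8> = (1/20)[1*(2)*conj(2) + 1*(-2)*conj(2) + 2*(1/2 + sqrt(5)/2)*conj(-sqrt(5)/2 - 1/2) + 2*(-1/2 + sqrt(5)/2)*conj(-1/2 + sqrt(5)/2) + 2*(1/2 - sqrt(5)/2)*conj(-1/2 + sqrt(5)/2) + 2*(-sqrt(5)/2 - 1/2)*conj(-sqrt(5)/2 - 1/2) + 5*(0)*conj(0) + 5*(0)*conj(0)]
      = (1/20)[(4) + (-4) + (-3 - sqrt(5)) + (3 - sqrt(5)) + (-3 + sqrt(5)) + (sqrt(5) + 3) + (0) + (0)] = 0/20 = 0
Hence the multiplicities are chi_5: 1. Dimension check: dim(chi_4)*dim(chi_8) = 1*2 = 2 and sum (mult * dim) = 1*2 = 2.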